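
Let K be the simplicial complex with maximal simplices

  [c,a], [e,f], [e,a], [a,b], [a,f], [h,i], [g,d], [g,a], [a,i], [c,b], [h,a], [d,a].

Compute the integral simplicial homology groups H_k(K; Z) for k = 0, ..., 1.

H_0 ≅ Z,  H_1 ≅ Z^4.

K has 9 vertices, 12 edges.
rank ∂_0 = 0, rank ∂_1 = 8 ⇒ b_0 = 9 − 0 − 8 = 1; all invariant factors of ∂_1 are 1 so no torsion. So H_0 ≅ Z.
rank ∂_1 = 8, rank ∂_2 = 0 ⇒ b_1 = 12 − 8 − 0 = 4. So H_1 ≅ Z^4.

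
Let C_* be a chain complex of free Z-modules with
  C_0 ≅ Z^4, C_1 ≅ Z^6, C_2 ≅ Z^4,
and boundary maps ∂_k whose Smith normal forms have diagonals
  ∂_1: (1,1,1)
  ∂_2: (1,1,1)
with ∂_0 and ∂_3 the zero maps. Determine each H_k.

H_0 = Z,  H_1 = 0,  H_2 = Z.

H_0: b_0 = 4 − 0 − 3 = 1; torsion from ∂_1 factors > 1: none. So H_0 = Z.
H_1: b_1 = 6 − 3 − 3 = 0; torsion from ∂_2 factors > 1: none. So H_1 = 0.
H_2: b_2 = 4 − 3 − 0 = 1; torsion from ∂_3 factors > 1: none. So H_2 = Z.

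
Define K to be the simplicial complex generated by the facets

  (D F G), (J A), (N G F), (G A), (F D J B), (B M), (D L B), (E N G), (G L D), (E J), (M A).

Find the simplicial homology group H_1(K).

H_1 ≅ Z^3.

Take the total order A < B < D < E < F < G < J < L < M < N on the vertex set. Then K (dimension 3) consists of the simplices:

  0-simplices (10): A, B, D, E, F, G, J, L, M, N
  1-simplices (20): AG, AJ, AM, BD, BF, BJ, BL, BM, DF, DG, DJ, DL, EG, EJ, EN, FG, FJ, FN, GL, GN
  2-simplices (9): BDF, BDJ, BDL, BFJ, DFG, DFJ, DGL, EGN, FGN
  3-simplices (1): BDFJ

so the chain groups are C_0 ≅ Z^10, C_1 ≅ Z^20, C_2 ≅ Z^9, C_3 ≅ Z^1.

Boundary ∂_1: C_1 → C_0 maps an edge to its endpoints' difference, ∂[p,q] = q − p. For instance
  ∂GL = L − G.
The 10×20 boundary matrix has rank 9 and Smith normal form diag(1,1,1,1,1,1,1,1,1).

Boundary ∂_2: C_2 → C_1 maps a triangle to the signed sum of its edges. For instance
  ∂EGN = GN − EN + EG,
  ∂DFG = FG − DG + DF.
As a 20×9 matrix over Z this has rank 8, with invariant factors (1,1,1,1,1,1,1,1).

Boundary ∂_3: C_3 → C_2 sends each 3-simplex σ to the alternating sum Σ_i (−1)^i (σ with its i-th vertex removed). For instance
  ∂BDFJ = DFJ − BFJ + BDJ − BDF.
As a 9×1 matrix over Z this has rank 1, with invariant factors (1).

Computing H_k = (kernel of ∂_k) / (image of ∂_{k+1}):

  H_1: rank ker ∂_1 − rank ∂_2 = (20 − 9) − 8 = 3, and the invariant factors of ∂_2 are all 1, so H_1 ≅ Z^3.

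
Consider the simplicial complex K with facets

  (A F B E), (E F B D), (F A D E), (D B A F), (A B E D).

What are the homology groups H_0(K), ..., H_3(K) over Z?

We work with the vertex ordering A < B < D < E < F. The simplices of K, each written with vertices in increasing order, are:

  0-simplices (5): A, B, D, E, F
  1-simplices (10): AB, AD, AE, AF, BD, BE, BF, DE, DF, EF
  2-simplices (10): ABD, ABE, ABF, ADE, ADF, AEF, BDE, BDF, BEF, DEF
  3-simplices (5): ABDE, ABDF, ABEF, ADEF, BDEF

giving chain groups C_0 ≅ Z^5, C_1 ≅ Z^10, C_2 ≅ Z^10, C_3 ≅ Z^5.

The boundary map ∂_1: C_1 → C_0 is given by ∂[p,q] = [q] − [p].
As a 5×10 matrix over Z this has rank 4, with invariant factors (1,1,1,1).

The boundary map ∂_2: C_2 → C_1 acts by ∂[p,q,r] = [q,r] − [p,r] + [p,q]. For instance
  ∂ADE = DE − AE + AD,
  ∂BDE = DE − BE + BD.
This gives a 10×10 integer matrix of rank 6; reducing to Smith normal form yields diagonal entries (1,1,1,1,1,1).

Boundary ∂_3: C_3 → C_2 sends each 3-simplex σ to the alternating sum Σ_i (−1)^i (σ with its i-th vertex removed). For instance
  ∂ADEF = DEF − AEF + ADF − ADE,
  ∂BDEF = DEF − BEF + BDF − BDE.
This gives a 10×5 integer matrix of rank 4; reducing to Smith normal form yields diagonal entries (1,1,1,1).

Reading off H_k = ker ∂_k / im ∂_{k+1}:

  H_0: rank C_0 − rank ∂_1 = 5 − 4 = 1, and the invariant factors of ∂_1 are all 1, so H_0 ≅ Z.
  H_1: rank ker ∂_1 − rank ∂_2 = (10 − 4) − 6 = 0, and the invariant factors of ∂_2 are all 1, so H_1 ≅ 0.
  H_2: rank ker ∂_2 − rank ∂_3 = (10 − 6) − 4 = 0, and the invariant factors of ∂_3 are all 1, so H_2 ≅ 0.
  H_3: rank ker ∂_3 − rank ∂_4 = (5 − 4) − 0 = 1, and there is no ∂_4, so H_3 ≅ Z.

As a check, the Euler characteristic is 5 − 10 + 10 − 5 = 0, which agrees with 1 − 0 + 0 − 1 = 0.

H_0 ≅ Z,  H_1 = 0,  H_2 = 0,  H_3 ≅ Z.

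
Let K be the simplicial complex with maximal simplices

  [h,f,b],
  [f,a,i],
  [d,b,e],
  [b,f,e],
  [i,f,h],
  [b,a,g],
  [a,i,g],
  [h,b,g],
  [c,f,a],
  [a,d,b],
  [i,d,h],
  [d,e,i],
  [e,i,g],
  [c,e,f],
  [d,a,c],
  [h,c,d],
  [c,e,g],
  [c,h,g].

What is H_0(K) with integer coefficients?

H_0 ≅ Z.

Fix the vertex order a < b < c < d < e < f < g < h < i and write every simplex with vertices in increasing order. Then dim K = 2 and the simplices of K are:

  0-simplices (9): a, b, c, d, e, f, g, h, i
  1-simplices (27): ab, ac, ad, af, ag, ai, bd, be, bf, bg, bh, cd, ce, cf, cg, ch, de, dh, di, ef, eg, ei, fh, fi, gh, gi, hi
  2-simplices (18): abd, abg, acd, acf, afi, agi, bde, bef, bfh, bgh, cdh, cef, ceg, cgh, dei, dhi, egi, fhi

so the chain groups are C_0 ≅ Z^9, C_1 ≅ Z^27, C_2 ≅ Z^18.

The boundary map ∂_1: C_1 → C_0 sends each edge [p,q] (with p < q) to q − p. For instance
  ∂bd = d − b.
As a 9×27 matrix over Z this has rank 8, with invariant factors (1,1,1,1,1,1,1,1).

∂_2: C_2 → C_1 acts by ∂[p,q,r] = [q,r] − [p,r] + [p,q]. For instance
  ∂cgh = gh − ch + cg,
  ∂abg = bg − ag + ab.
As a 27×18 matrix over Z this has rank 17, with invariant factors (1,1,1,1,1,1,1,1,1,1,1,1,1,1,1,1,1).

Reading off H_k = ker ∂_k / im ∂_{k+1}:

  H_0: rank C_0 − rank ∂_1 = 9 − 8 = 1, and the invariant factors of ∂_1 are all 1, so H_0 = Z.

(K is a triangulation of the torus T^2.)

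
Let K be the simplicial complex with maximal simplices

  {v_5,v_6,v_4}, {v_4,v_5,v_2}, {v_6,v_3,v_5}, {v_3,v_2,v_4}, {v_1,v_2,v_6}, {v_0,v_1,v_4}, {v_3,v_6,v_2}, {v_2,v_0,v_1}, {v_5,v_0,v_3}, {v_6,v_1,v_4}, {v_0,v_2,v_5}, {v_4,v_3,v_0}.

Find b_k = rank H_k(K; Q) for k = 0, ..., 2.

We work with the vertex ordering v_0 < v_1 < v_2 < v_3 < v_4 < v_5 < v_6. The simplices of K, each written with vertices in increasing order, are:

  0-simplices (7): [v_0], [v_1], [v_2], [v_3], [v_4], [v_5], [v_6]
  1-simplices (18): (18 of them)
  2-simplices (12): (12 of them)

giving chain groups C_0 ≅ Z^7, C_1 ≅ Z^18, C_2 ≅ Z^12.

Boundary ∂_1: C_1 → C_0 sends each edge [p,q] (with p < q) to q − p. For instance
  ∂[v_2,v_6] = [v_6] − [v_2].
As a 7×18 matrix over Z this has rank 6, with invariant factors (1,1,1,1,1,1).

Boundary ∂_2: C_2 → C_1 maps a triangle to the signed sum of its edges. For instance
  ∂[v_2,v_3,v_6] = [v_3,v_6] − [v_2,v_6] + [v_2,v_3],
  ∂[v_2,v_3,v_4] = [v_3,v_4] − [v_2,v_4] + [v_2,v_3].
This gives a 18×12 integer matrix of rank 12; reducing to Smith normal form yields diagonal entries (1,1,1,1,1,1,1,1,1,1,1,2).

From H_k ≅ ker(∂_k) / im(∂_{k+1}) we obtain:

  H_0: rank C_0 − rank ∂_1 = 7 − 6 = 1, and the invariant factors of ∂_1 are all 1, so H_0 ≅ Z.
  H_1: rank ker ∂_1 − rank ∂_2 = (18 − 6) − 12 = 0, and ∂_2 has invariant factor 2 > 1, so H_1 ≅ Z/2.
  H_2: rank ker ∂_2 − rank ∂_3 = (12 − 12) − 0 = 0, and there is no ∂_3, so H_2 ≅ 0.

Hence the Betti numbers are b_0 = 1, b_1 = 0, b_2 = 0.

b_0 = 1, b_1 = 0, b_2 = 0.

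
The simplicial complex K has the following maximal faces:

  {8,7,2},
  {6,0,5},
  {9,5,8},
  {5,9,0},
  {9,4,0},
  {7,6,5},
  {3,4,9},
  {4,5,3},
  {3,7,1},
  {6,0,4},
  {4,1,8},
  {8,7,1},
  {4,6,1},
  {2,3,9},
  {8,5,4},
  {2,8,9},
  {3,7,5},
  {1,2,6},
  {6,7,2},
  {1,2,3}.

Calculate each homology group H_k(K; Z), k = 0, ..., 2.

H_0 = Z,  H_1 = Z ⊕ Z/2,  H_2 = 0.

K has 10 vertices, 30 edges, 20 triangles.
rank ∂_0 = 0, rank ∂_1 = 9 ⇒ b_0 = 10 − 0 − 9 = 1; all invariant factors of ∂_1 are 1 so no torsion. So H_0 ≅ Z.
rank ∂_1 = 9, rank ∂_2 = 20 ⇒ b_1 = 30 − 9 − 20 = 1; ∂_2 has invariant factor(s) [2] giving torsion. So H_1 ≅ Z ⊕ Z/2.
rank ∂_2 = 20, rank ∂_3 = 0 ⇒ b_2 = 20 − 20 − 0 = 0. So H_2 ≅ 0.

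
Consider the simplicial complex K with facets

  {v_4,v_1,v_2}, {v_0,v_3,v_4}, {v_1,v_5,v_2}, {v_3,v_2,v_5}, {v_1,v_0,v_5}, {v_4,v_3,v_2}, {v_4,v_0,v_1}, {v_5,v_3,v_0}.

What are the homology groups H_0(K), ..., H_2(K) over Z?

H_0 ≅ Z,  H_1 = 0,  H_2 ≅ Z.

K has 6 vertices, 12 edges, 8 triangles.
rank ∂_0 = 0, rank ∂_1 = 5 ⇒ b_0 = 6 − 0 − 5 = 1; all invariant factors of ∂_1 are 1 so no torsion. So H_0 ≅ Z.
rank ∂_1 = 5, rank ∂_2 = 7 ⇒ b_1 = 12 − 5 − 7 = 0; all invariant factors of ∂_2 are 1 so no torsion. So H_1 ≅ 0.
rank ∂_2 = 7, rank ∂_3 = 0 ⇒ b_2 = 8 − 7 − 0 = 1. So H_2 ≅ Z.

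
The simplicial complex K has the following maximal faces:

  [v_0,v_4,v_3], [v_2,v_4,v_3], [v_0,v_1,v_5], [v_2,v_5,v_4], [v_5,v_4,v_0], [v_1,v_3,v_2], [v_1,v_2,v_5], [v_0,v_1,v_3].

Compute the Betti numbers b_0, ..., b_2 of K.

b_0 = 1, b_1 = 0, b_2 = 1.

K has 6 vertices, 12 edges, 8 triangles.
rank ∂_0 = 0, rank ∂_1 = 5 ⇒ b_0 = 6 − 0 − 5 = 1; all invariant factors of ∂_1 are 1 so no torsion. So H_0 ≅ Z.
rank ∂_1 = 5, rank ∂_2 = 7 ⇒ b_1 = 12 − 5 − 7 = 0; all invariant factors of ∂_2 are 1 so no torsion. So H_1 ≅ 0.
rank ∂_2 = 7, rank ∂_3 = 0 ⇒ b_2 = 8 − 7 − 0 = 1. So H_2 ≅ Z.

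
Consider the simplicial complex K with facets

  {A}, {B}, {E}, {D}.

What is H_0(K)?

We work with the vertex ordering A < B < D < E. The simplices of K, each written with vertices in increasing order, are:

  0-simplices (4): A, B, D, E

giving chain groups C_0 ≅ Z^4.

From H_k ≅ ker(∂_k) / im(∂_{k+1}) we obtain:

  H_0: rank C_0 − rank ∂_1 = 4 − 0 = 4, and there is no ∂_1, so H_0 = Z^4.

H_0 ≅ Z^4.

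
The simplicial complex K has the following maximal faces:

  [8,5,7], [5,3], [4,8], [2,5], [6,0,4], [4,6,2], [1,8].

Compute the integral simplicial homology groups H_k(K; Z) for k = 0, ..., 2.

Take the total order 0 < 1 < 2 < 3 < 4 < 5 < 6 < 7 < 8 on the vertex set. Then K (dimension 2) consists of the simplices:

  0-simplices (9): [0], [1], [2], [3], [4], [5], [6], [7], [8]
  1-simplices (12): [0,4], [0,6], [1,8], [2,4], [2,5], [2,6], [3,5], [4,6], [4,8], [5,7], [5,8], [7,8]
  2-simplices (3): [0,4,6], [2,4,6], [5,7,8]

giving chain groups C_0 ≅ Z^9, C_1 ≅ Z^12, C_2 ≅ Z^3.

The boundary map ∂_1: C_1 → C_0 is given by ∂[p,q] = [q] − [p]. For instance
  ∂[5,7] = [7] − [5].
The 9×12 boundary matrix has rank 8 and Smith normal form diag(1,1,1,1,1,1,1,1).

The boundary map ∂_2: C_2 → C_1 maps a triangle to the signed sum of its edges. For instance
  ∂[2,4,6] = [4,6] − [2,6] + [2,4],
  ∂[0,4,6] = [4,6] − [0,6] + [0,4].
The 12×3 boundary matrix has rank 3 and Smith normal form diag(1,1,1).

From H_k ≅ ker(∂_k) / im(∂_{k+1}) we obtain:

  H_0: rank C_0 − rank ∂_1 = 9 − 8 = 1, and the invariant factors of ∂_1 are all 1, so H_0 = Z.
  H_1: rank ker ∂_1 − rank ∂_2 = (12 − 8) − 3 = 1, and the invariant factors of ∂_2 are all 1, so H_1 = Z.
  H_2: rank ker ∂_2 − rank ∂_3 = (3 − 3) − 0 = 0, and there is no ∂_3, so H_2 = 0.

As a check, the Euler characteristic is 9 − 12 + 3 = 0, which agrees with 1 − 1 + 0 = 0.

H_0 = Z,  H_1 = Z,  H_2 = 0.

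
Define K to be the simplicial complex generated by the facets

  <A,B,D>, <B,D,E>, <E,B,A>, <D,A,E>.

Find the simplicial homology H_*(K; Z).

Order the vertices as A < B < D < E. Listing each simplex with vertices in this order, K has dimension 2 with simplices:

  0-simplices (4): A, B, D, E
  1-simplices (6): AB, AD, AE, BD, BE, DE
  2-simplices (4): ABD, ABE, ADE, BDE

giving chain groups C_0 ≅ Z^4, C_1 ≅ Z^6, C_2 ≅ Z^4.

∂_1: C_1 → C_0 sends each edge [p,q] (with p < q) to q − p. For instance
  ∂BD = D − B.
The 4×6 boundary matrix has rank 3 and Smith normal form diag(1,1,1).

∂_2: C_2 → C_1 sends each 2-simplex [p,q,r] to [q,r] − [p,r] + [p,q]. For instance
  ∂ABD = BD − AD + AB,
  ∂ABE = BE − AE + AB.
As a 6×4 matrix over Z this has rank 3, with invariant factors (1,1,1).

Computing H_k = (kernel of ∂_k) / (image of ∂_{k+1}):

  H_0: rank C_0 − rank ∂_1 = 4 − 3 = 1, and the invariant factors of ∂_1 are all 1, so H_0 ≅ Z.
  H_1: rank ker ∂_1 − rank ∂_2 = (6 − 3) − 3 = 0, and the invariant factors of ∂_2 are all 1, so H_1 ≅ 0.
  H_2: rank ker ∂_2 − rank ∂_3 = (4 − 3) − 0 = 1, and there is no ∂_3, so H_2 ≅ Z.

As a check, the Euler characteristic is 4 − 6 + 4 = 2, which agrees with 1 − 0 + 1 = 2.

H_0 = Z,  H_1 = 0,  H_2 = Z.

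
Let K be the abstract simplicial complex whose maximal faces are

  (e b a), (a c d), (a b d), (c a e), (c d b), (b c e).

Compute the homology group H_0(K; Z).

H_0 = Z.

Fix the vertex order a < b < c < d < e and write every simplex with vertices in increasing order. Then dim K = 2 and the simplices of K are:

  0-simplices (5): a, b, c, d, e
  1-simplices (9): ab, ac, ad, ae, bc, bd, be, cd, ce
  2-simplices (6): abd, abe, acd, ace, bcd, bce

Hence C_0 ≅ Z^5, C_1 ≅ Z^9, C_2 ≅ Z^6.

The boundary map ∂_1: C_1 → C_0 sends each edge [p,q] (with p < q) to q − p.
As a 5×9 matrix over Z this has rank 4, with invariant factors (1,1,1,1).

Boundary ∂_2: C_2 → C_1 acts by ∂[p,q,r] = [q,r] − [p,r] + [p,q]. For instance
  ∂abe = be − ae + ab,
  ∂ace = ce − ae + ac.
This gives a 9×6 integer matrix of rank 5; reducing to Smith normal form yields diagonal entries (1,1,1,1,1).

Now H_k = ker ∂_k / im ∂_{k+1}, so:

  H_0: rank C_0 − rank ∂_1 = 5 − 4 = 1, and the invariant factors of ∂_1 are all 1, so H_0 ≅ Z.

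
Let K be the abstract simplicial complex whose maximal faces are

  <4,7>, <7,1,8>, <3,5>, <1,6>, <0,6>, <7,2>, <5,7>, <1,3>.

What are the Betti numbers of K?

b_0 = 1, b_1 = 1, b_2 = 0.

Order the vertices as 0 < 1 < 2 < 3 < 4 < 5 < 6 < 7 < 8. Listing each simplex with vertices in this order, K has dimension 2 with simplices:

  0-simplices (9): [0], [1], [2], [3], [4], [5], [6], [7], [8]
  1-simplices (10): [0,6], [1,3], [1,6], [1,7], [1,8], [2,7], [3,5], [4,7], [5,7], [7,8]
  2-simplices (1): [1,7,8]

so the chain groups are C_0 ≅ Z^9, C_1 ≅ Z^10, C_2 ≅ Z^1.

∂_1: C_1 → C_0 sends each edge [p,q] (with p < q) to q − p. For instance
  ∂[5,7] = [7] − [5].
As a 9×10 matrix over Z this has rank 8, with invariant factors (1,1,1,1,1,1,1,1).

Boundary ∂_2: C_2 → C_1 maps a triangle to the signed sum of its edges. For instance
  ∂[1,7,8] = [7,8] − [1,8] + [1,7].
This gives a 10×1 integer matrix of rank 1; reducing to Smith normal form yields diagonal entries (1).

Now H_k = ker ∂_k / im ∂_{k+1}, so:

  H_0: rank C_0 − rank ∂_1 = 9 − 8 = 1, and the invariant factors of ∂_1 are all 1, so H_0 ≅ Z.
  H_1: rank ker ∂_1 − rank ∂_2 = (10 − 8) − 1 = 1, and the invariant factors of ∂_2 are all 1, so H_1 ≅ Z.
  H_2: rank ker ∂_2 − rank ∂_3 = (1 − 1) − 0 = 0, and there is no ∂_3, so H_2 ≅ 0.

Hence the Betti numbers are b_0 = 1, b_1 = 1, b_2 = 0.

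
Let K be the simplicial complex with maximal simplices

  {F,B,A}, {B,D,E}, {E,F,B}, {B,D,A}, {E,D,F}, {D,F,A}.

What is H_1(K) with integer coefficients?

We work with the vertex ordering A < B < D < E < F. The simplices of K, each written with vertices in increasing order, are:

  0-simplices (5): A, B, D, E, F
  1-simplices (9): AB, AD, AF, BD, BE, BF, DE, DF, EF
  2-simplices (6): ABD, ABF, ADF, BDE, BEF, DEF

Hence C_0 ≅ Z^5, C_1 ≅ Z^9, C_2 ≅ Z^6.

The boundary map ∂_1: C_1 → C_0 sends each edge [p,q] (with p < q) to q − p. For instance
  ∂BF = F − B.
This gives a 5×9 integer matrix of rank 4; reducing to Smith normal form yields diagonal entries (1,1,1,1).

The boundary map ∂_2: C_2 → C_1 sends each 2-simplex [p,q,r] to [q,r] − [p,r] + [p,q]. For instance
  ∂ABD = BD − AD + AB,
  ∂BEF = EF − BF + BE.
As a 9×6 matrix over Z this has rank 5, with invariant factors (1,1,1,1,1).

Now H_k = ker ∂_k / im ∂_{k+1}, so:

  H_1: rank ker ∂_1 − rank ∂_2 = (9 − 4) − 5 = 0, and the invariant factors of ∂_2 are all 1, so H_1 ≅ 0.

(K is a triangulation of the 2-sphere S^2.)

H_1 = 0.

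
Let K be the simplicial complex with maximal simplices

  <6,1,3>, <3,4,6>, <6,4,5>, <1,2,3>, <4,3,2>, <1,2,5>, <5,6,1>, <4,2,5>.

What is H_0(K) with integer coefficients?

H_0 = Z.

Order the vertices as 1 < 2 < 3 < 4 < 5 < 6. Listing each simplex with vertices in this order, K has dimension 2 with simplices:

  0-simplices (6): [1], [2], [3], [4], [5], [6]
  1-simplices (12): [1,2], [1,3], [1,5], [1,6], [2,3], [2,4], [2,5], [3,4], [3,6], [4,5], [4,6], [5,6]
  2-simplices (8): [1,2,3], [1,2,5], [1,3,6], [1,5,6], [2,3,4], [2,4,5], [3,4,6], [4,5,6]

giving chain groups C_0 ≅ Z^6, C_1 ≅ Z^12, C_2 ≅ Z^8.

Boundary ∂_1: C_1 → C_0 maps an edge to its endpoints' difference, ∂[p,q] = q − p.
The resulting 6×12 matrix has rank 5, and its Smith normal form has invariant factors (1,1,1,1,1).

The boundary map ∂_2: C_2 → C_1 maps a triangle to the signed sum of its edges. For instance
  ∂[4,5,6] = [5,6] − [4,6] + [4,5],
  ∂[1,2,3] = [2,3] − [1,3] + [1,2].
The 12×8 boundary matrix has rank 7 and Smith normal form diag(1,1,1,1,1,1,1).

From H_k ≅ ker(∂_k) / im(∂_{k+1}) we obtain:

  H_0: rank C_0 − rank ∂_1 = 6 − 5 = 1, and the invariant factors of ∂_1 are all 1, so H_0 = Z.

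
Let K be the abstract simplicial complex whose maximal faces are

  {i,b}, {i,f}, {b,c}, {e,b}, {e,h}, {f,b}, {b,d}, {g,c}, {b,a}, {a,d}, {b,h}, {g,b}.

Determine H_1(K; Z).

H_1 ≅ Z^4.

Fix the vertex order a < b < c < d < e < f < g < h < i and write every simplex with vertices in increasing order. Then dim K = 1 and the simplices of K are:

  0-simplices (9): a, b, c, d, e, f, g, h, i
  1-simplices (12): ab, ad, bc, bd, be, bf, bg, bh, bi, cg, eh, fi

so the chain groups are C_0 ≅ Z^9, C_1 ≅ Z^12.

∂_1: C_1 → C_0 maps an edge to its endpoints' difference, ∂[p,q] = q − p.
This gives a 9×12 integer matrix of rank 8; reducing to Smith normal form yields diagonal entries (1,1,1,1,1,1,1,1).

From H_k ≅ ker(∂_k) / im(∂_{k+1}) we obtain:

  H_1: rank ker ∂_1 − rank ∂_2 = (12 − 8) − 0 = 4, and there is no ∂_2, so H_1 ≅ Z^4.

(K is a triangulation of a wedge of 4 circles.)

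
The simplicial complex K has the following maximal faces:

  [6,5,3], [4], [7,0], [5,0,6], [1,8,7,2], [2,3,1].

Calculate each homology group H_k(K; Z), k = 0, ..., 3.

H_0 = Z^2,  H_1 = Z,  H_2 = 0,  H_3 = 0.

We work with the vertex ordering 0 < 1 < 2 < 3 < 4 < 5 < 6 < 7 < 8. The simplices of K, each written with vertices in increasing order, are:

  0-simplices (9): [0], [1], [2], [3], [4], [5], [6], [7], [8]
  1-simplices (14): [0,5], [0,6], [0,7], [1,2], [1,3], [1,7], [1,8], [2,3], [2,7], [2,8], [3,5], [3,6], [5,6], [7,8]
  2-simplices (7): [0,5,6], [1,2,3], [1,2,7], [1,2,8], [1,7,8], [2,7,8], [3,5,6]
  3-simplices (1): [1,2,7,8]

Hence C_0 ≅ Z^9, C_1 ≅ Z^14, C_2 ≅ Z^7, C_3 ≅ Z^1.

∂_1: C_1 → C_0 is given by ∂[p,q] = [q] − [p]. For instance
  ∂[2,3] = [3] − [2].
This gives a 9×14 integer matrix of rank 7; reducing to Smith normal form yields diagonal entries (1,1,1,1,1,1,1).

Boundary ∂_2: C_2 → C_1 sends each 2-simplex [p,q,r] to [q,r] − [p,r] + [p,q]. For instance
  ∂[1,2,8] = [2,8] − [1,8] + [1,2],
  ∂[2,7,8] = [7,8] − [2,8] + [2,7].
The 14×7 boundary matrix has rank 6 and Smith normal form diag(1,1,1,1,1,1).

∂_3: C_3 → C_2 sends each 3-simplex σ to the alternating sum Σ_i (−1)^i (σ with its i-th vertex removed). For instance
  ∂[1,2,7,8] = [2,7,8] − [1,7,8] + [1,2,8] − [1,2,7].
As a 7×1 matrix over Z this has rank 1, with invariant factors (1).

Reading off H_k = ker ∂_k / im ∂_{k+1}:

  H_0: rank C_0 − rank ∂_1 = 9 − 7 = 2, and the invariant factors of ∂_1 are all 1, so H_0 = Z^2.
  H_1: rank ker ∂_1 − rank ∂_2 = (14 − 7) − 6 = 1, and the invariant factors of ∂_2 are all 1, so H_1 = Z.
  H_2: rank ker ∂_2 − rank ∂_3 = (7 − 6) − 1 = 0, and the invariant factors of ∂_3 are all 1, so H_2 = 0.
  H_3: rank ker ∂_3 − rank ∂_4 = (1 − 1) − 0 = 0, and there is no ∂_4, so H_3 = 0.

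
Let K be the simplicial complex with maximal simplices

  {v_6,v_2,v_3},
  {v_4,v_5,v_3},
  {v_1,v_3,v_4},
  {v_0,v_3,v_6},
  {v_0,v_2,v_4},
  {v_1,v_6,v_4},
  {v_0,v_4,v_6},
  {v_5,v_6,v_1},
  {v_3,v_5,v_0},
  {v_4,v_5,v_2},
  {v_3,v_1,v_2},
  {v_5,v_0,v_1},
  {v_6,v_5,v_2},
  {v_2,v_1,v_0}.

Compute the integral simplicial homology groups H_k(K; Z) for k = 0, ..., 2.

H_0 = Z,  H_1 = Z^2,  H_2 = Z.

K has 7 vertices, 21 edges, 14 triangles.
rank ∂_0 = 0, rank ∂_1 = 6 ⇒ b_0 = 7 − 0 − 6 = 1; all invariant factors of ∂_1 are 1 so no torsion. So H_0 = Z.
rank ∂_1 = 6, rank ∂_2 = 13 ⇒ b_1 = 21 − 6 − 13 = 2; all invariant factors of ∂_2 are 1 so no torsion. So H_1 = Z^2.
rank ∂_2 = 13, rank ∂_3 = 0 ⇒ b_2 = 14 − 13 − 0 = 1. So H_2 = Z.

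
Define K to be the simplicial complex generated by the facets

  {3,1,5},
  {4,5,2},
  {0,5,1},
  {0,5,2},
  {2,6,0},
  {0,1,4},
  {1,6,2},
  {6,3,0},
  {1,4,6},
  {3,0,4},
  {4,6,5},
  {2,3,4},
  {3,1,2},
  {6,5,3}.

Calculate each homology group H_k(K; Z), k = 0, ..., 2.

H_0 = Z,  H_1 = Z^2,  H_2 = Z.

We work with the vertex ordering 0 < 1 < 2 < 3 < 4 < 5 < 6. The simplices of K, each written with vertices in increasing order, are:

  0-simplices (7): [0], [1], [2], [3], [4], [5], [6]
  1-simplices (21): [0,1], [0,2], [0,3], [0,4], [0,5], [0,6], [1,2], [1,3], [1,4], [1,5], [1,6], [2,3], [2,4], [2,5], [2,6], [3,4], [3,5], [3,6], [4,5], [4,6], [5,6]
  2-simplices (14): [0,1,4], [0,1,5], [0,2,5], [0,2,6], [0,3,4], [0,3,6], [1,2,3], [1,2,6], [1,3,5], [1,4,6], [2,3,4], [2,4,5], [3,5,6], [4,5,6]

so the chain groups are C_0 ≅ Z^7, C_1 ≅ Z^21, C_2 ≅ Z^14.

Boundary ∂_1: C_1 → C_0 maps an edge to its endpoints' difference, ∂[p,q] = q − p.
The resulting 7×21 matrix has rank 6, and its Smith normal form has invariant factors (1,1,1,1,1,1).

The boundary map ∂_2: C_2 → C_1 maps a triangle to the signed sum of its edges. For instance
  ∂[1,2,6] = [2,6] − [1,6] + [1,2],
  ∂[2,4,5] = [4,5] − [2,5] + [2,4].
This gives a 21×14 integer matrix of rank 13; reducing to Smith normal form yields diagonal entries (1,1,1,1,1,1,1,1,1,1,1,1,1).

From H_k ≅ ker(∂_k) / im(∂_{k+1}) we obtain:

  H_0: rank C_0 − rank ∂_1 = 7 − 6 = 1, and the invariant factors of ∂_1 are all 1, so H_0 ≅ Z.
  H_1: rank ker ∂_1 − rank ∂_2 = (21 − 6) − 13 = 2, and the invariant factors of ∂_2 are all 1, so H_1 ≅ Z^2.
  H_2: rank ker ∂_2 − rank ∂_3 = (14 − 13) − 0 = 1, and there is no ∂_3, so H_2 ≅ Z.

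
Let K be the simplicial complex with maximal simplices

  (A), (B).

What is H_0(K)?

H_0 = Z^2.

Fix the vertex order A < B and write every simplex with vertices in increasing order. Then dim K = 0 and the simplices of K are:

  0-simplices (2): A, B

Hence C_0 ≅ Z^2.

Computing H_k = (kernel of ∂_k) / (image of ∂_{k+1}):

  H_0: rank C_0 − rank ∂_1 = 2 − 0 = 2, and there is no ∂_1, so H_0 ≅ Z^2.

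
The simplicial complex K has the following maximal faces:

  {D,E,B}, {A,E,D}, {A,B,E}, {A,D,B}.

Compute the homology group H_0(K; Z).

H_0 ≅ Z.

We work with the vertex ordering A < B < D < E. The simplices of K, each written with vertices in increasing order, are:

  0-simplices (4): A, B, D, E
  1-simplices (6): AB, AD, AE, BD, BE, DE
  2-simplices (4): ABD, ABE, ADE, BDE

Hence C_0 ≅ Z^4, C_1 ≅ Z^6, C_2 ≅ Z^4.

∂_1: C_1 → C_0 sends each edge [p,q] (with p < q) to q − p. For instance
  ∂AD = D − A.
The resulting 4×6 matrix has rank 3, and its Smith normal form has invariant factors (1,1,1).

The boundary map ∂_2: C_2 → C_1 sends each 2-simplex [p,q,r] to [q,r] − [p,r] + [p,q]. For instance
  ∂ABE = BE − AE + AB,
  ∂ABD = BD − AD + AB.
The resulting 6×4 matrix has rank 3, and its Smith normal form has invariant factors (1,1,1).

Reading off H_k = ker ∂_k / im ∂_{k+1}:

  H_0: rank C_0 − rank ∂_1 = 4 − 3 = 1, and the invariant factors of ∂_1 are all 1, so H_0 ≅ Z.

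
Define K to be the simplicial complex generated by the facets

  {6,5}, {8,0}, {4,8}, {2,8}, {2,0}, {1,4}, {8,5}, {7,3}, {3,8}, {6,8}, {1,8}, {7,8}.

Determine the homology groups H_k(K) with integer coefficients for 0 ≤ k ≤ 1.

Fix the vertex order 0 < 1 < 2 < 3 < 4 < 5 < 6 < 7 < 8 and write every simplex with vertices in increasing order. Then dim K = 1 and the simplices of K are:

  0-simplices (9): [0], [1], [2], [3], [4], [5], [6], [7], [8]
  1-simplices (12): [0,2], [0,8], [1,4], [1,8], [2,8], [3,7], [3,8], [4,8], [5,6], [5,8], [6,8], [7,8]

Hence C_0 ≅ Z^9, C_1 ≅ Z^12.

The boundary map ∂_1: C_1 → C_0 maps an edge to its endpoints' difference, ∂[p,q] = q − p. For instance
  ∂[0,8] = [8] − [0].
The 9×12 boundary matrix has rank 8 and Smith normal form diag(1,1,1,1,1,1,1,1).

Now H_k = ker ∂_k / im ∂_{k+1}, so:

  H_0: rank C_0 − rank ∂_1 = 9 − 8 = 1, and the invariant factors of ∂_1 are all 1, so H_0 = Z.
  H_1: rank ker ∂_1 − rank ∂_2 = (12 − 8) − 0 = 4, and there is no ∂_2, so H_1 = Z^4.

H_0 = Z,  H_1 = Z^4.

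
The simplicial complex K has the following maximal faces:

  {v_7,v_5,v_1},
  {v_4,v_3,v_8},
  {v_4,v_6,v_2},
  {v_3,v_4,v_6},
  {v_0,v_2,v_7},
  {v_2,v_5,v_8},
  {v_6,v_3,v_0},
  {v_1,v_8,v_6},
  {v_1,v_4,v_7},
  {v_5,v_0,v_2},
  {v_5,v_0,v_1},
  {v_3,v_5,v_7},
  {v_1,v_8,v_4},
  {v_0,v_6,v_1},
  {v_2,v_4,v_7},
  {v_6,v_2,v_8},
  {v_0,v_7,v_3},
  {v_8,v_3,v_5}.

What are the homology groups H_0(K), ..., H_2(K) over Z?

K has 9 vertices, 27 edges, 18 triangles.
rank ∂_0 = 0, rank ∂_1 = 8 ⇒ b_0 = 9 − 0 − 8 = 1; all invariant factors of ∂_1 are 1 so no torsion. So H_0 = Z.
rank ∂_1 = 8, rank ∂_2 = 18 ⇒ b_1 = 27 − 8 − 18 = 1; ∂_2 has invariant factor(s) [2] giving torsion. So H_1 = Z ⊕ Z/2.
rank ∂_2 = 18, rank ∂_3 = 0 ⇒ b_2 = 18 − 18 − 0 = 0. So H_2 = 0.

H_0 ≅ Z,  H_1 ≅ Z ⊕ Z/2,  H_2 = 0.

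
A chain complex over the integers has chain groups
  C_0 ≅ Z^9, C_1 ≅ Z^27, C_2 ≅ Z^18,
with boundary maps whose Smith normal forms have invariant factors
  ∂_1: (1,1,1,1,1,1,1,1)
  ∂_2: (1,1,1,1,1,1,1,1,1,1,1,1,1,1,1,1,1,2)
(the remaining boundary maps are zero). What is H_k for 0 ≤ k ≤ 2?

H_0: b_0 = 9 − 0 − 8 = 1; torsion from ∂_1 factors > 1: none. So H_0 ≅ Z.
H_1: b_1 = 27 − 8 − 18 = 1; torsion from ∂_2 factors > 1: [2]. So H_1 ≅ Z × Z/2.
H_2: b_2 = 18 − 18 − 0 = 0; torsion from ∂_3 factors > 1: none. So H_2 ≅ 0.

H_0 ≅ Z,  H_1 ≅ Z × Z/2,  H_2 = 0.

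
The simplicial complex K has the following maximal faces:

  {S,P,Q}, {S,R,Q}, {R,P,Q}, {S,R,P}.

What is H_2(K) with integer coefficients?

Take the total order P < Q < R < S on the vertex set. Then K (dimension 2) consists of the simplices:

  0-simplices (4): P, Q, R, S
  1-simplices (6): PQ, PR, PS, QR, QS, RS
  2-simplices (4): PQR, PQS, PRS, QRS

Hence C_0 ≅ Z^4, C_1 ≅ Z^6, C_2 ≅ Z^4.

Boundary ∂_1: C_1 → C_0 sends each edge [p,q] (with p < q) to q − p. For instance
  ∂PS = S − P.
This gives a 4×6 integer matrix of rank 3; reducing to Smith normal form yields diagonal entries (1,1,1).

Boundary ∂_2: C_2 → C_1 sends each 2-simplex [p,q,r] to [q,r] − [p,r] + [p,q]. For instance
  ∂PRS = RS − PS + PR,
  ∂PQS = QS − PS + PQ.
As a 6×4 matrix over Z this has rank 3, with invariant factors (1,1,1).

Now H_k = ker ∂_k / im ∂_{k+1}, so:

  H_2: rank ker ∂_2 − rank ∂_3 = (4 − 3) − 0 = 1, and there is no ∂_3, so H_2 ≅ Z.

(K is a triangulation of the 2-sphere S^2.)

H_2 = Z.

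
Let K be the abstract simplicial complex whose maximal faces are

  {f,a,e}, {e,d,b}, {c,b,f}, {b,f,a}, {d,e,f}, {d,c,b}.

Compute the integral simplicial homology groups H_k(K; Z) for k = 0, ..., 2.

H_0 ≅ Z,  H_1 ≅ Z,  H_2 = 0.

Take the total order a < b < c < d < e < f on the vertex set. Then K (dimension 2) consists of the simplices:

  0-simplices (6): a, b, c, d, e, f
  1-simplices (12): ab, ae, af, bc, bd, be, bf, cd, cf, de, df, ef
  2-simplices (6): abf, aef, bcd, bcf, bde, def

giving chain groups C_0 ≅ Z^6, C_1 ≅ Z^12, C_2 ≅ Z^6.

Boundary ∂_1: C_1 → C_0 is given by ∂[p,q] = [q] − [p].
The 6×12 boundary matrix has rank 5 and Smith normal form diag(1,1,1,1,1).

The boundary map ∂_2: C_2 → C_1 acts by ∂[p,q,r] = [q,r] − [p,r] + [p,q]. For instance
  ∂def = ef − df + de,
  ∂aef = ef − af + ae.
The 12×6 boundary matrix has rank 6 and Smith normal form diag(1,1,1,1,1,1).

Now H_k = ker ∂_k / im ∂_{k+1}, so:

  H_0: rank C_0 − rank ∂_1 = 6 − 5 = 1, and the invariant factors of ∂_1 are all 1, so H_0 ≅ Z.
  H_1: rank ker ∂_1 − rank ∂_2 = (12 − 5) − 6 = 1, and the invariant factors of ∂_2 are all 1, so H_1 ≅ Z.
  H_2: rank ker ∂_2 − rank ∂_3 = (6 − 6) − 0 = 0, and there is no ∂_3, so H_2 ≅ 0.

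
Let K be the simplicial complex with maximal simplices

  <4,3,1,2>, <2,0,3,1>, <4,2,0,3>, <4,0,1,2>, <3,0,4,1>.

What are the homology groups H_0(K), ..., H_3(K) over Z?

We work with the vertex ordering 0 < 1 < 2 < 3 < 4. The simplices of K, each written with vertices in increasing order, are:

  0-simplices (5): [0], [1], [2], [3], [4]
  1-simplices (10): [0,1], [0,2], [0,3], [0,4], [1,2], [1,3], [1,4], [2,3], [2,4], [3,4]
  2-simplices (10): [0,1,2], [0,1,3], [0,1,4], [0,2,3], [0,2,4], [0,3,4], [1,2,3], [1,2,4], [1,3,4], [2,3,4]
  3-simplices (5): [0,1,2,3], [0,1,2,4], [0,1,3,4], [0,2,3,4], [1,2,3,4]

Hence C_0 ≅ Z^5, C_1 ≅ Z^10, C_2 ≅ Z^10, C_3 ≅ Z^5.

The boundary map ∂_1: C_1 → C_0 sends each edge [p,q] (with p < q) to q − p. For instance
  ∂[2,4] = [4] − [2].
The resulting 5×10 matrix has rank 4, and its Smith normal form has invariant factors (1,1,1,1).

∂_2: C_2 → C_1 acts by ∂[p,q,r] = [q,r] − [p,r] + [p,q]. For instance
  ∂[0,3,4] = [3,4] − [0,4] + [0,3],
  ∂[1,2,4] = [2,4] − [1,4] + [1,2].
The resulting 10×10 matrix has rank 6, and its Smith normal form has invariant factors (1,1,1,1,1,1).

The boundary map ∂_3: C_3 → C_2 sends each 3-simplex σ to the alternating sum Σ_i (−1)^i (σ with its i-th vertex removed). For instance
  ∂[0,1,2,3] = [1,2,3] − [0,2,3] + [0,1,3] − [0,1,2],
  ∂[1,2,3,4] = [2,3,4] − [1,3,4] + [1,2,4] − [1,2,3].
This gives a 10×5 integer matrix of rank 4; reducing to Smith normal form yields diagonal entries (1,1,1,1).

Computing H_k = (kernel of ∂_k) / (image of ∂_{k+1}):

  H_0: rank C_0 − rank ∂_1 = 5 − 4 = 1, and the invariant factors of ∂_1 are all 1, so H_0 = Z.
  H_1: rank ker ∂_1 − rank ∂_2 = (10 − 4) − 6 = 0, and the invariant factors of ∂_2 are all 1, so H_1 = 0.
  H_2: rank ker ∂_2 − rank ∂_3 = (10 − 6) − 4 = 0, and the invariant factors of ∂_3 are all 1, so H_2 = 0.
  H_3: rank ker ∂_3 − rank ∂_4 = (5 − 4) − 0 = 1, and there is no ∂_4, so H_3 = Z.

As a check, the Euler characteristic is 5 − 10 + 10 − 5 = 0, which agrees with 1 − 0 + 0 − 1 = 0.

H_0 = Z,  H_1 = 0,  H_2 = 0,  H_3 = Z.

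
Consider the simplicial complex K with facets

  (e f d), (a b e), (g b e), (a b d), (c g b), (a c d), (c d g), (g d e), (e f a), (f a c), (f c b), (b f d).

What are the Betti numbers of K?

Fix the vertex order a < b < c < d < e < f < g and write every simplex with vertices in increasing order. Then dim K = 2 and the simplices of K are:

  0-simplices (7): a, b, c, d, e, f, g
  1-simplices (18): ab, ac, ad, ae, af, bc, bd, be, bf, bg, cd, cf, cg, de, df, dg, ef, eg
  2-simplices (12): abd, abe, acd, acf, aef, bcf, bcg, bdf, beg, cdg, def, deg

so the chain groups are C_0 ≅ Z^7, C_1 ≅ Z^18, C_2 ≅ Z^12.

Boundary ∂_1: C_1 → C_0 is given by ∂[p,q] = [q] − [p].
This gives a 7×18 integer matrix of rank 6; reducing to Smith normal form yields diagonal entries (1,1,1,1,1,1).

Boundary ∂_2: C_2 → C_1 acts by ∂[p,q,r] = [q,r] − [p,r] + [p,q]. For instance
  ∂acf = cf − af + ac,
  ∂acd = cd − ad + ac.
The 18×12 boundary matrix has rank 12 and Smith normal form diag(1,1,1,1,1,1,1,1,1,1,1,2).

Computing H_k = (kernel of ∂_k) / (image of ∂_{k+1}):

  H_0: rank C_0 − rank ∂_1 = 7 − 6 = 1, and the invariant factors of ∂_1 are all 1, so H_0 = Z.
  H_1: rank ker ∂_1 − rank ∂_2 = (18 − 6) − 12 = 0, and ∂_2 has invariant factor 2 > 1, so H_1 = Z/2.
  H_2: rank ker ∂_2 − rank ∂_3 = (12 − 12) − 0 = 0, and there is no ∂_3, so H_2 = 0.

As a check, the Euler characteristic is 7 − 18 + 12 = 1, which agrees with 1 − 0 + 0 = 1.
(K is a triangulation of the real projective plane RP^2.)

Hence the Betti numbers are b_0 = 1, b_1 = 0, b_2 = 0.

b_0 = 1, b_1 = 0, b_2 = 0.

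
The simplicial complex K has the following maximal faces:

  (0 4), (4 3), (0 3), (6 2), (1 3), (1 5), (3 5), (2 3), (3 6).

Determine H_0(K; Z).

We work with the vertex ordering 0 < 1 < 2 < 3 < 4 < 5 < 6. The simplices of K, each written with vertices in increasing order, are:

  0-simplices (7): [0], [1], [2], [3], [4], [5], [6]
  1-simplices (9): [0,3], [0,4], [1,3], [1,5], [2,3], [2,6], [3,4], [3,5], [3,6]

so the chain groups are C_0 ≅ Z^7, C_1 ≅ Z^9.

The boundary map ∂_1: C_1 → C_0 maps an edge to its endpoints' difference, ∂[p,q] = q − p. For instance
  ∂[1,5] = [5] − [1].
The 7×9 boundary matrix has rank 6 and Smith normal form diag(1,1,1,1,1,1).

Reading off H_k = ker ∂_k / im ∂_{k+1}:

  H_0: rank C_0 − rank ∂_1 = 7 − 6 = 1, and the invariant factors of ∂_1 are all 1, so H_0 = Z.

(K is a triangulation of a wedge of 3 circles.)

H_0 = Z.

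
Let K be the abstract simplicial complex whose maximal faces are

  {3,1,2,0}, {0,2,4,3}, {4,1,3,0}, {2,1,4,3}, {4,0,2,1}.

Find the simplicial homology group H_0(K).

Take the total order 0 < 1 < 2 < 3 < 4 on the vertex set. Then K (dimension 3) consists of the simplices:

  0-simplices (5): [0], [1], [2], [3], [4]
  1-simplices (10): [0,1], [0,2], [0,3], [0,4], [1,2], [1,3], [1,4], [2,3], [2,4], [3,4]
  2-simplices (10): [0,1,2], [0,1,3], [0,1,4], [0,2,3], [0,2,4], [0,3,4], [1,2,3], [1,2,4], [1,3,4], [2,3,4]
  3-simplices (5): [0,1,2,3], [0,1,2,4], [0,1,3,4], [0,2,3,4], [1,2,3,4]

Hence C_0 ≅ Z^5, C_1 ≅ Z^10, C_2 ≅ Z^10, C_3 ≅ Z^5.

The boundary map ∂_1: C_1 → C_0 is given by ∂[p,q] = [q] − [p].
The 5×10 boundary matrix has rank 4 and Smith normal form diag(1,1,1,1).

∂_2: C_2 → C_1 acts by ∂[p,q,r] = [q,r] − [p,r] + [p,q]. For instance
  ∂[1,3,4] = [3,4] − [1,4] + [1,3],
  ∂[0,1,2] = [1,2] − [0,2] + [0,1].
This gives a 10×10 integer matrix of rank 6; reducing to Smith normal form yields diagonal entries (1,1,1,1,1,1).

Boundary ∂_3: C_3 → C_2 sends each 3-simplex σ to the alternating sum Σ_i (−1)^i (σ with its i-th vertex removed). For instance
  ∂[0,1,2,4] = [1,2,4] − [0,2,4] + [0,1,4] − [0,1,2],
  ∂[0,1,2,3] = [1,2,3] − [0,2,3] + [0,1,3] − [0,1,2].
This gives a 10×5 integer matrix of rank 4; reducing to Smith normal form yields diagonal entries (1,1,1,1).

Reading off H_k = ker ∂_k / im ∂_{k+1}:

  H_0: rank C_0 − rank ∂_1 = 5 − 4 = 1, and the invariant factors of ∂_1 are all 1, so H_0 = Z.

(K is a triangulation of the 3-sphere S^3.)

H_0 = Z.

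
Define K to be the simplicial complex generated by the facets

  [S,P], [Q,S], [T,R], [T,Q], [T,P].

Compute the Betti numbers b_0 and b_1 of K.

Take the total order P < Q < R < S < T on the vertex set. Then K (dimension 1) consists of the simplices:

  0-simplices (5): P, Q, R, S, T
  1-simplices (5): PS, PT, QS, QT, RT

Hence C_0 ≅ Z^5, C_1 ≅ Z^5.

The boundary map ∂_1: C_1 → C_0 maps an edge to its endpoints' difference, ∂[p,q] = q − p.
As a 5×5 matrix over Z this has rank 4, with invariant factors (1,1,1,1).

Now H_k = ker ∂_k / im ∂_{k+1}, so:

  H_0: rank C_0 − rank ∂_1 = 5 − 4 = 1, and the invariant factors of ∂_1 are all 1, so H_0 ≅ Z.
  H_1: rank ker ∂_1 − rank ∂_2 = (5 − 4) − 0 = 1, and there is no ∂_2, so H_1 ≅ Z.

As a check, the Euler characteristic is 5 − 5 = 0, which agrees with 1 − 1 = 0.

Hence the Betti numbers are b_0 = 1, b_1 = 1.

b_0 = 1, b_1 = 1.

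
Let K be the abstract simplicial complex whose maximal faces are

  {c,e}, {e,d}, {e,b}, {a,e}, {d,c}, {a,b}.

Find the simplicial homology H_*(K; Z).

H_0 = Z,  H_1 = Z^2.

Order the vertices as a < b < c < d < e. Listing each simplex with vertices in this order, K has dimension 1 with simplices:

  0-simplices (5): a, b, c, d, e
  1-simplices (6): ab, ae, be, cd, ce, de

so the chain groups are C_0 ≅ Z^5, C_1 ≅ Z^6.

∂_1: C_1 → C_0 maps an edge to its endpoints' difference, ∂[p,q] = q − p.
This gives a 5×6 integer matrix of rank 4; reducing to Smith normal form yields diagonal entries (1,1,1,1).

Computing H_k = (kernel of ∂_k) / (image of ∂_{k+1}):

  H_0: rank C_0 − rank ∂_1 = 5 − 4 = 1, and the invariant factors of ∂_1 are all 1, so H_0 ≅ Z.
  H_1: rank ker ∂_1 − rank ∂_2 = (6 − 4) − 0 = 2, and there is no ∂_2, so H_1 ≅ Z^2.

(K is a triangulation of a wedge of 2 circles.)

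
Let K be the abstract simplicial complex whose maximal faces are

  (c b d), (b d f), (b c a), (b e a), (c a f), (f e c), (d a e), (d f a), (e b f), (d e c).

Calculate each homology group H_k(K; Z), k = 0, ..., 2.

We work with the vertex ordering a < b < c < d < e < f. The simplices of K, each written with vertices in increasing order, are:

  0-simplices (6): a, b, c, d, e, f
  1-simplices (15): ab, ac, ad, ae, af, bc, bd, be, bf, cd, ce, cf, de, df, ef
  2-simplices (10): abc, abe, acf, ade, adf, bcd, bdf, bef, cde, cef

Hence C_0 ≅ Z^6, C_1 ≅ Z^15, C_2 ≅ Z^10.

Boundary ∂_1: C_1 → C_0 sends each edge [p,q] (with p < q) to q − p.
The 6×15 boundary matrix has rank 5 and Smith normal form diag(1,1,1,1,1).

The boundary map ∂_2: C_2 → C_1 sends each 2-simplex [p,q,r] to [q,r] − [p,r] + [p,q]. For instance
  ∂bcd = cd − bd + bc,
  ∂acf = cf − af + ac.
As a 15×10 matrix over Z this has rank 10, with invariant factors (1,1,1,1,1,1,1,1,1,2).

Reading off H_k = ker ∂_k / im ∂_{k+1}:

  H_0: rank C_0 − rank ∂_1 = 6 − 5 = 1, and the invariant factors of ∂_1 are all 1, so H_0 = Z.
  H_1: rank ker ∂_1 − rank ∂_2 = (15 − 5) − 10 = 0, and ∂_2 has invariant factor 2 > 1, so H_1 = Z/2.
  H_2: rank ker ∂_2 − rank ∂_3 = (10 − 10) − 0 = 0, and there is no ∂_3, so H_2 = 0.

As a check, the Euler characteristic is 6 − 15 + 10 = 1, which agrees with 1 − 0 + 0 = 1.

H_0 = Z,  H_1 = Z/2,  H_2 = 0.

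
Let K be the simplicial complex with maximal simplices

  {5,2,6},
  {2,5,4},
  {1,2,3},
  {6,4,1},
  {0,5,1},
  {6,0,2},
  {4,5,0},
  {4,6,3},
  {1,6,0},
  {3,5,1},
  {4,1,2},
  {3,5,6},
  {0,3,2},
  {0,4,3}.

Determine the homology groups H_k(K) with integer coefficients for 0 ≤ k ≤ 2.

H_0 = Z,  H_1 = Z^2,  H_2 = Z.

We work with the vertex ordering 0 < 1 < 2 < 3 < 4 < 5 < 6. The simplices of K, each written with vertices in increasing order, are:

  0-simplices (7): [0], [1], [2], [3], [4], [5], [6]
  1-simplices (21): [0,1], [0,2], [0,3], [0,4], [0,5], [0,6], [1,2], [1,3], [1,4], [1,5], [1,6], [2,3], [2,4], [2,5], [2,6], [3,4], [3,5], [3,6], [4,5], [4,6], [5,6]
  2-simplices (14): [0,1,5], [0,1,6], [0,2,3], [0,2,6], [0,3,4], [0,4,5], [1,2,3], [1,2,4], [1,3,5], [1,4,6], [2,4,5], [2,5,6], [3,4,6], [3,5,6]

so the chain groups are C_0 ≅ Z^7, C_1 ≅ Z^21, C_2 ≅ Z^14.

∂_1: C_1 → C_0 maps an edge to its endpoints' difference, ∂[p,q] = q − p. For instance
  ∂[4,5] = [5] − [4].
As a 7×21 matrix over Z this has rank 6, with invariant factors (1,1,1,1,1,1).

∂_2: C_2 → C_1 maps a triangle to the signed sum of its edges. For instance
  ∂[1,2,4] = [2,4] − [1,4] + [1,2],
  ∂[3,4,6] = [4,6] − [3,6] + [3,4].
As a 21×14 matrix over Z this has rank 13, with invariant factors (1,1,1,1,1,1,1,1,1,1,1,1,1).

From H_k ≅ ker(∂_k) / im(∂_{k+1}) we obtain:

  H_0: rank C_0 − rank ∂_1 = 7 − 6 = 1, and the invariant factors of ∂_1 are all 1, so H_0 = Z.
  H_1: rank ker ∂_1 − rank ∂_2 = (21 − 6) − 13 = 2, and the invariant factors of ∂_2 are all 1, so H_1 = Z^2.
  H_2: rank ker ∂_2 − rank ∂_3 = (14 − 13) − 0 = 1, and there is no ∂_3, so H_2 = Z.

As a check, the Euler characteristic is 7 − 21 + 14 = 0, which agrees with 1 − 2 + 1 = 0.
(K is a triangulation of the torus T^2.)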